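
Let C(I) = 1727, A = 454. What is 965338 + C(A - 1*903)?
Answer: 967065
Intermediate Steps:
965338 + C(A - 1*903) = 965338 + 1727 = 967065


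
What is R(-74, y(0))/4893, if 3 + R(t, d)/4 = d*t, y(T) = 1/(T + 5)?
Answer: -356/24465 ≈ -0.014551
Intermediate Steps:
y(T) = 1/(5 + T)
R(t, d) = -12 + 4*d*t (R(t, d) = -12 + 4*(d*t) = -12 + 4*d*t)
R(-74, y(0))/4893 = (-12 + 4*(-74)/(5 + 0))/4893 = (-12 + 4*(-74)/5)*(1/4893) = (-12 + 4*(1/5)*(-74))*(1/4893) = (-12 - 296/5)*(1/4893) = -356/5*1/4893 = -356/24465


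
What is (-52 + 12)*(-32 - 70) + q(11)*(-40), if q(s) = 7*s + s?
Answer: 560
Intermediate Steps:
q(s) = 8*s
(-52 + 12)*(-32 - 70) + q(11)*(-40) = (-52 + 12)*(-32 - 70) + (8*11)*(-40) = -40*(-102) + 88*(-40) = 4080 - 3520 = 560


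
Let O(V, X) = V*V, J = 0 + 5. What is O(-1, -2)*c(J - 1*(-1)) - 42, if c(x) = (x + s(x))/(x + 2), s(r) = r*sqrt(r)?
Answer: -165/4 + 3*sqrt(6)/4 ≈ -39.413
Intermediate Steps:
s(r) = r**(3/2)
J = 5
O(V, X) = V**2
c(x) = (x + x**(3/2))/(2 + x) (c(x) = (x + x**(3/2))/(x + 2) = (x + x**(3/2))/(2 + x))
O(-1, -2)*c(J - 1*(-1)) - 42 = (-1)**2*(((5 - 1*(-1)) + (5 - 1*(-1))**(3/2))/(2 + (5 - 1*(-1)))) - 42 = 1*(((5 + 1) + (5 + 1)**(3/2))/(2 + (5 + 1))) - 42 = 1*((6 + 6**(3/2))/(2 + 6)) - 42 = 1*((6 + 6*sqrt(6))/8) - 42 = 1*(3/4 + 3*sqrt(6)/4) - 42 = (3/4 + 3*sqrt(6)/4) - 42 = -165/4 + 3*sqrt(6)/4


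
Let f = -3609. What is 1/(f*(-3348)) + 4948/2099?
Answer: 59786349635/25362074268 ≈ 2.3573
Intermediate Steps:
1/(f*(-3348)) + 4948/2099 = 1/(-3609*(-3348)) + 4948/2099 = -1/3609*(-1/3348) + 4948*(1/2099) = 1/12082932 + 4948/2099 = 59786349635/25362074268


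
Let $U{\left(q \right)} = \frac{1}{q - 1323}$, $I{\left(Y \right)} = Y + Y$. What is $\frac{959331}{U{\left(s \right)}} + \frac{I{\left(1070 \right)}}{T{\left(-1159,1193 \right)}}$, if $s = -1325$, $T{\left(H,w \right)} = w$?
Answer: $- \frac{3030588024044}{1193} \approx -2.5403 \cdot 10^{9}$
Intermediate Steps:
$I{\left(Y \right)} = 2 Y$
$U{\left(q \right)} = \frac{1}{-1323 + q}$
$\frac{959331}{U{\left(s \right)}} + \frac{I{\left(1070 \right)}}{T{\left(-1159,1193 \right)}} = \frac{959331}{\frac{1}{-1323 - 1325}} + \frac{2 \cdot 1070}{1193} = \frac{959331}{\frac{1}{-2648}} + 2140 \cdot \frac{1}{1193} = \frac{959331}{- \frac{1}{2648}} + \frac{2140}{1193} = 959331 \left(-2648\right) + \frac{2140}{1193} = -2540308488 + \frac{2140}{1193} = - \frac{3030588024044}{1193}$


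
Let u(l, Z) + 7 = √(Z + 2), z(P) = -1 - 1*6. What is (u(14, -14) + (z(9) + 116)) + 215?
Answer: 317 + 2*I*√3 ≈ 317.0 + 3.4641*I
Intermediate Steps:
z(P) = -7 (z(P) = -1 - 6 = -7)
u(l, Z) = -7 + √(2 + Z) (u(l, Z) = -7 + √(Z + 2) = -7 + √(2 + Z))
(u(14, -14) + (z(9) + 116)) + 215 = ((-7 + √(2 - 14)) + (-7 + 116)) + 215 = ((-7 + √(-12)) + 109) + 215 = ((-7 + 2*I*√3) + 109) + 215 = (102 + 2*I*√3) + 215 = 317 + 2*I*√3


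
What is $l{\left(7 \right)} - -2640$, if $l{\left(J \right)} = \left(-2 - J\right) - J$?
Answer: $2624$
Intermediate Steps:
$l{\left(J \right)} = -2 - 2 J$
$l{\left(7 \right)} - -2640 = \left(-2 - 14\right) - -2640 = \left(-2 - 14\right) + 2640 = -16 + 2640 = 2624$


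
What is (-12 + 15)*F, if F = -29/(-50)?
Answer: 87/50 ≈ 1.7400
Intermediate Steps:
F = 29/50 (F = -29*(-1/50) = 29/50 ≈ 0.58000)
(-12 + 15)*F = (-12 + 15)*(29/50) = 3*(29/50) = 87/50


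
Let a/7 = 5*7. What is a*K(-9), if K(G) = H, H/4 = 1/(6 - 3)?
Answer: 980/3 ≈ 326.67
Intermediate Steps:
H = 4/3 (H = 4/(6 - 3) = 4/3 ≈ 1.3333)
K(G) = 4/3
a = 245 (a = 7*(5*7) = 7*35 = 245)
a*K(-9) = 245*(4/3) = 980/3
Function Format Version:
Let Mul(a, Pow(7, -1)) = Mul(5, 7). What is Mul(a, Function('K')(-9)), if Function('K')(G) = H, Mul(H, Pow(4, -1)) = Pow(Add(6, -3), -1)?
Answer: Rational(980, 3) ≈ 326.67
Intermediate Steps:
H = Rational(4, 3) (H = Mul(4, Pow(Add(6, -3), -1)) = Mul(4, Pow(3, -1)) = Mul(4, Rational(1, 3)) = Rational(4, 3) ≈ 1.3333)
Function('K')(G) = Rational(4, 3)
a = 245 (a = Mul(7, Mul(5, 7)) = Mul(7, 35) = 245)
Mul(a, Function('K')(-9)) = Mul(245, Rational(4, 3)) = Rational(980, 3)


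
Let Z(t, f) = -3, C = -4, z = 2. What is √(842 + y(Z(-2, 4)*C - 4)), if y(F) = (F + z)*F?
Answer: √922 ≈ 30.364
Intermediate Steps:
y(F) = F*(2 + F) (y(F) = (F + 2)*F = (2 + F)*F = F*(2 + F))
√(842 + y(Z(-2, 4)*C - 4)) = √(842 + (-3*(-4) - 4)*(2 + (-3*(-4) - 4))) = √(842 + (12 - 4)*(2 + (12 - 4))) = √(842 + 8*(2 + 8)) = √(842 + 8*10) = √(842 + 80) = √922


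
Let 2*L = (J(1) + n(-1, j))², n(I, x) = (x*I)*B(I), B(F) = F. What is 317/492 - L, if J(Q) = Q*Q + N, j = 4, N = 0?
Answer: -5833/492 ≈ -11.856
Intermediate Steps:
n(I, x) = x*I² (n(I, x) = (x*I)*I = (I*x)*I = x*I²)
J(Q) = Q² (J(Q) = Q*Q + 0 = Q² + 0 = Q²)
L = 25/2 (L = (1² + 4*(-1)²)²/2 = (1 + 4*1)²/2 = (1 + 4)²/2 = (½)*5² = (½)*25 = 25/2 ≈ 12.500)
317/492 - L = 317/492 - 1*25/2 = 317*(1/492) - 25/2 = 317/492 - 25/2 = -5833/492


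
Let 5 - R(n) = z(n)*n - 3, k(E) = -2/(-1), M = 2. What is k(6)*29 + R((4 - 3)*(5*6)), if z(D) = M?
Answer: 6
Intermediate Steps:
k(E) = 2 (k(E) = -2*(-1) = 2)
z(D) = 2
R(n) = 8 - 2*n (R(n) = 5 - (2*n - 3) = 5 - (-3 + 2*n) = 5 + (3 - 2*n) = 8 - 2*n)
k(6)*29 + R((4 - 3)*(5*6)) = 2*29 + (8 - 2*(4 - 3)*5*6) = 58 + (8 - 2*30) = 58 + (8 - 60) = 58 - 52 = 6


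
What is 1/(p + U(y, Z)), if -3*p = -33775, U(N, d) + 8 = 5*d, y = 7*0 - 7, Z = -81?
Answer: 3/32536 ≈ 9.2206e-5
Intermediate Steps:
y = -7 (y = 0 - 7 = -7)
U(N, d) = -8 + 5*d
p = 33775/3 (p = -⅓*(-33775) = 33775/3 ≈ 11258.)
1/(p + U(y, Z)) = 1/(33775/3 + (-8 + 5*(-81))) = 1/(33775/3 + (-8 - 405)) = 1/(33775/3 - 413) = 1/(32536/3) = 3/32536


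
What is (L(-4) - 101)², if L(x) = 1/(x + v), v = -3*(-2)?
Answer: 40401/4 ≈ 10100.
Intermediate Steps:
v = 6
L(x) = 1/(6 + x) (L(x) = 1/(x + 6) = 1/(6 + x))
(L(-4) - 101)² = (1/(6 - 4) - 101)² = (1/2 - 101)² = (½ - 101)² = (-201/2)² = 40401/4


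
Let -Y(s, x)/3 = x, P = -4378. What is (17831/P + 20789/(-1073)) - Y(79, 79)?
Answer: 91198443/427054 ≈ 213.55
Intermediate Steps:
Y(s, x) = -3*x
(17831/P + 20789/(-1073)) - Y(79, 79) = (17831/(-4378) + 20789/(-1073)) - (-3)*79 = (17831*(-1/4378) + 20789*(-1/1073)) - 1*(-237) = (-1621/398 - 20789/1073) + 237 = -10013355/427054 + 237 = 91198443/427054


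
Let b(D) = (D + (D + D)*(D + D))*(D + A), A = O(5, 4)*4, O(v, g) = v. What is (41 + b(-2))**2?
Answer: 85849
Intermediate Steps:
A = 20 (A = 5*4 = 20)
b(D) = (20 + D)*(D + 4*D**2) (b(D) = (D + (D + D)*(D + D))*(D + 20) = (D + (2*D)*(2*D))*(20 + D) = (D + 4*D**2)*(20 + D) = (20 + D)*(D + 4*D**2))
(41 + b(-2))**2 = (41 - 2*(20 + 4*(-2)**2 + 81*(-2)))**2 = (41 - 2*(20 + 4*4 - 162))**2 = (41 - 2*(20 + 16 - 162))**2 = (41 - 2*(-126))**2 = (41 + 252)**2 = 293**2 = 85849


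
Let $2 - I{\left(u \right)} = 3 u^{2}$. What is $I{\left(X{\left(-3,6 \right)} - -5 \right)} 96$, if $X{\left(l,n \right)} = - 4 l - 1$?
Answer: $-73536$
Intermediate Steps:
$X{\left(l,n \right)} = -1 - 4 l$
$I{\left(u \right)} = 2 - 3 u^{2}$
$I{\left(X{\left(-3,6 \right)} - -5 \right)} 96 = \left(2 - 3 \left(\left(-1 - -12\right) - -5\right)^{2}\right) 96 = \left(2 - 3 \left(\left(-1 + 12\right) + 5\right)^{2}\right) 96 = \left(2 - 3 \left(11 + 5\right)^{2}\right) 96 = \left(2 - 3 \cdot 16^{2}\right) 96 = \left(2 - 768\right) 96 = \left(-766\right) 96 = -73536$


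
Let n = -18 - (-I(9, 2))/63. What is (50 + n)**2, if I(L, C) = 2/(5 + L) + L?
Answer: 200958976/194481 ≈ 1033.3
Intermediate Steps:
I(L, C) = L + 2/(5 + L) (I(L, C) = 2/(5 + L) + L = L + 2/(5 + L))
n = -7874/441 (n = -18 - (-(2 + 9**2 + 5*9)/(5 + 9))/63 = -18 - (-(2 + 81 + 45)/14)/63 = -18 - (-128/14)/63 = -18 - (-1*64/7)/63 = -18 - (-64)/(7*63) = -18 - 1*(-64/441) = -18 + 64/441 = -7874/441 ≈ -17.855)
(50 + n)**2 = (50 - 7874/441)**2 = (14176/441)**2 = 200958976/194481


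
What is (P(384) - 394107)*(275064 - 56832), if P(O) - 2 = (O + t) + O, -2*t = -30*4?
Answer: -85825626264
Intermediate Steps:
t = 60 (t = -(-15)*4 = -½*(-120) = 60)
P(O) = 62 + 2*O (P(O) = 2 + ((O + 60) + O) = 2 + ((60 + O) + O) = 2 + (60 + 2*O) = 62 + 2*O)
(P(384) - 394107)*(275064 - 56832) = ((62 + 2*384) - 394107)*(275064 - 56832) = ((62 + 768) - 394107)*218232 = (830 - 394107)*218232 = -393277*218232 = -85825626264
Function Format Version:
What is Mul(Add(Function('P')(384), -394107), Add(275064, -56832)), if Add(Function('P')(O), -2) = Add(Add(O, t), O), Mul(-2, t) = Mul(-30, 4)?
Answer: -85825626264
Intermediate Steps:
t = 60 (t = Mul(Rational(-1, 2), Mul(-30, 4)) = Mul(Rational(-1, 2), -120) = 60)
Function('P')(O) = Add(62, Mul(2, O)) (Function('P')(O) = Add(2, Add(Add(O, 60), O)) = Add(2, Add(Add(60, O), O)) = Add(2, Add(60, Mul(2, O))) = Add(62, Mul(2, O)))
Mul(Add(Function('P')(384), -394107), Add(275064, -56832)) = Mul(Add(Add(62, Mul(2, 384)), -394107), Add(275064, -56832)) = Mul(Add(Add(62, 768), -394107), 218232) = Mul(Add(830, -394107), 218232) = Mul(-393277, 218232) = -85825626264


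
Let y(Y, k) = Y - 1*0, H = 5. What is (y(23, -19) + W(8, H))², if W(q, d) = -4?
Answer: 361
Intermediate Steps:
y(Y, k) = Y (y(Y, k) = Y + 0 = Y)
(y(23, -19) + W(8, H))² = (23 - 4)² = 19² = 361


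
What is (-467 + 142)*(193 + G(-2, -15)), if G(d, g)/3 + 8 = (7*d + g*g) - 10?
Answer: -250900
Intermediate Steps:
G(d, g) = -54 + 3*g² + 21*d (G(d, g) = -24 + 3*((7*d + g*g) - 10) = -24 + 3*((7*d + g²) - 10) = -24 + 3*((g² + 7*d) - 10) = -24 + 3*(-10 + g² + 7*d) = -24 + (-30 + 3*g² + 21*d) = -54 + 3*g² + 21*d)
(-467 + 142)*(193 + G(-2, -15)) = (-467 + 142)*(193 + (-54 + 3*(-15)² + 21*(-2))) = -325*(193 + (-54 + 3*225 - 42)) = -325*(193 + (-54 + 675 - 42)) = -325*(193 + 579) = -325*772 = -250900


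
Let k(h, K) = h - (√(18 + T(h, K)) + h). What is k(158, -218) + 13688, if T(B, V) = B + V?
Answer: 13688 - I*√42 ≈ 13688.0 - 6.4807*I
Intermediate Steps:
k(h, K) = -√(18 + K + h) (k(h, K) = h - (√(18 + (h + K)) + h) = h - (√(18 + (K + h)) + h) = h - (√(18 + K + h) + h) = h - (h + √(18 + K + h)) = h + (-h - √(18 + K + h)) = -√(18 + K + h))
k(158, -218) + 13688 = -√(18 - 218 + 158) + 13688 = -√(-42) + 13688 = -I*√42 + 13688 = 13688 - I*√42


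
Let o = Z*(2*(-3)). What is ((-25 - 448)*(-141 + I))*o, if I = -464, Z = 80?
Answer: -137359200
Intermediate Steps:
o = -480 (o = 80*(2*(-3)) = 80*(-6) = -480)
((-25 - 448)*(-141 + I))*o = ((-25 - 448)*(-141 - 464))*(-480) = -473*(-605)*(-480) = 286165*(-480) = -137359200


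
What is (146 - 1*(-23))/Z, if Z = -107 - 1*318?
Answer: -169/425 ≈ -0.39765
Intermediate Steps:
Z = -425 (Z = -107 - 318 = -425)
(146 - 1*(-23))/Z = (146 - 1*(-23))/(-425) = (146 + 23)*(-1/425) = 169*(-1/425) = -169/425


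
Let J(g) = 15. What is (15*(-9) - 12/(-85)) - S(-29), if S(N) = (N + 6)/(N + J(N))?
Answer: -162437/1190 ≈ -136.50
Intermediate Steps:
S(N) = (6 + N)/(15 + N) (S(N) = (N + 6)/(N + 15) = (6 + N)/(15 + N))
(15*(-9) - 12/(-85)) - S(-29) = (15*(-9) - 12/(-85)) - (6 - 29)/(15 - 29) = (-135 - 12*(-1/85)) - (-23)/(-14) = (-135 + 12/85) - (-1)*(-23)/14 = -11463/85 - 1*23/14 = -11463/85 - 23/14 = -162437/1190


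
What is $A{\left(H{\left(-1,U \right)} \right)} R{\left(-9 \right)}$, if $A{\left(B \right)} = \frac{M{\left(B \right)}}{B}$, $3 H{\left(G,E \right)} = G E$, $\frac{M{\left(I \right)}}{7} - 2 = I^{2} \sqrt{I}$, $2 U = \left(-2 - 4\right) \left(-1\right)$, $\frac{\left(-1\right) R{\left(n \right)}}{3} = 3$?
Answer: $126 + 63 i \approx 126.0 + 63.0 i$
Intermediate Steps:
$R{\left(n \right)} = -9$ ($R{\left(n \right)} = \left(-3\right) 3 = -9$)
$U = 3$ ($U = \frac{\left(-2 - 4\right) \left(-1\right)}{2} = \frac{\left(-6\right) \left(-1\right)}{2} = \frac{1}{2} \cdot 6 = 3$)
$M{\left(I \right)} = 14 + 7 I^{\frac{5}{2}}$ ($M{\left(I \right)} = 14 + 7 I^{2} \sqrt{I} = 14 + 7 I^{\frac{5}{2}}$)
$H{\left(G,E \right)} = \frac{E G}{3}$ ($H{\left(G,E \right)} = \frac{G E}{3} = \frac{E G}{3}$)
$A{\left(B \right)} = \frac{14 + 7 B^{\frac{5}{2}}}{B}$
$A{\left(H{\left(-1,U \right)} \right)} R{\left(-9 \right)} = \frac{7 \left(2 + \left(\frac{1}{3} \cdot 3 \left(-1\right)\right)^{\frac{5}{2}}\right)}{\frac{1}{3} \cdot 3 \left(-1\right)} \left(-9\right) = \frac{7 \left(2 + \left(-1\right)^{\frac{5}{2}}\right)}{-1} \left(-9\right) = 7 \left(-1\right) \left(2 + i\right) \left(-9\right) = \left(-14 - 7 i\right) \left(-9\right) = 126 + 63 i$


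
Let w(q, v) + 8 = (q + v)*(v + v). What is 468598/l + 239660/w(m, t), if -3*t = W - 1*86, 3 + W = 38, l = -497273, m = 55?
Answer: 5901653403/60667306 ≈ 97.279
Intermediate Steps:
W = 35 (W = -3 + 38 = 35)
t = 17 (t = -(35 - 1*86)/3 = -(35 - 86)/3 = -⅓*(-51) = 17)
w(q, v) = -8 + 2*v*(q + v) (w(q, v) = -8 + (q + v)*(v + v) = -8 + (q + v)*(2*v) = -8 + 2*v*(q + v))
468598/l + 239660/w(m, t) = 468598/(-497273) + 239660/(-8 + 2*17² + 2*55*17) = 468598*(-1/497273) + 239660/(-8 + 2*289 + 1870) = -468598/497273 + 239660/(-8 + 578 + 1870) = -468598/497273 + 239660/2440 = -468598/497273 + 239660*(1/2440) = -468598/497273 + 11983/122 = 5901653403/60667306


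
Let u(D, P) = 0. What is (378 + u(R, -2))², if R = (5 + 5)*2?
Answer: 142884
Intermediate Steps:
R = 20 (R = 10*2 = 20)
(378 + u(R, -2))² = (378 + 0)² = 378² = 142884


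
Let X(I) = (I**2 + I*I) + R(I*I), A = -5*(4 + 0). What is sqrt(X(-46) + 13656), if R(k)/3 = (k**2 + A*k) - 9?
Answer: sqrt(13323269) ≈ 3650.1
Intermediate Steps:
A = -20 (A = -5*4 = -20)
R(k) = -27 - 60*k + 3*k**2 (R(k) = 3*((k**2 - 20*k) - 9) = 3*(-9 + k**2 - 20*k) = -27 - 60*k + 3*k**2)
X(I) = -27 - 58*I**2 + 3*I**4 (X(I) = (I**2 + I*I) + (-27 - 60*I*I + 3*(I*I)**2) = (I**2 + I**2) + (-27 - 60*I**2 + 3*(I**2)**2) = 2*I**2 + (-27 - 60*I**2 + 3*I**4) = -27 - 58*I**2 + 3*I**4)
sqrt(X(-46) + 13656) = sqrt((-27 - 58*(-46)**2 + 3*(-46)**4) + 13656) = sqrt((-27 - 58*2116 + 3*4477456) + 13656) = sqrt((-27 - 122728 + 13432368) + 13656) = sqrt(13309613 + 13656) = sqrt(13323269)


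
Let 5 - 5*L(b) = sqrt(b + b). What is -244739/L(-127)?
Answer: -6118475/279 - 1223695*I*sqrt(254)/279 ≈ -21930.0 - 69901.0*I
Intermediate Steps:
L(b) = 1 - sqrt(2)*sqrt(b)/5 (L(b) = 1 - sqrt(b + b)/5 = 1 - sqrt(2)*sqrt(b)/5)
-244739/L(-127) = -244739/(1 - sqrt(2)*sqrt(-127)/5) = -244739/(1 - sqrt(2)*I*sqrt(127)/5) = -244739/(1 - I*sqrt(254)/5)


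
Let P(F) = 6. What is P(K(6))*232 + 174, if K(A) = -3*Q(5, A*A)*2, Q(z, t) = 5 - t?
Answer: 1566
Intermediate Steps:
K(A) = -30 + 6*A² (K(A) = -3*(5 - A*A)*2 = -3*(5 - A²)*2 = (-15 + 3*A²)*2 = -30 + 6*A²)
P(K(6))*232 + 174 = 6*232 + 174 = 1392 + 174 = 1566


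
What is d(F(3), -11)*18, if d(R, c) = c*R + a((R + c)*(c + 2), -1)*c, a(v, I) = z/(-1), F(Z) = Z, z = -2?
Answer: -990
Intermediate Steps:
a(v, I) = 2 (a(v, I) = -2/(-1) = -2*(-1) = 2)
d(R, c) = 2*c + R*c (d(R, c) = c*R + 2*c = R*c + 2*c = 2*c + R*c)
d(F(3), -11)*18 = -11*(2 + 3)*18 = -11*5*18 = -55*18 = -990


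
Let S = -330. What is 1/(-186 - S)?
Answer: 1/144 ≈ 0.0069444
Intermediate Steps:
1/(-186 - S) = 1/(-186 - 1*(-330)) = 1/(-186 + 330) = 1/144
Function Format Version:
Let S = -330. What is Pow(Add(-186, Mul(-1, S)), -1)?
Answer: Rational(1, 144) ≈ 0.0069444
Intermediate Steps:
Pow(Add(-186, Mul(-1, S)), -1) = Pow(Add(-186, Mul(-1, -330)), -1) = Pow(Add(-186, 330), -1) = Pow(144, -1) = Rational(1, 144)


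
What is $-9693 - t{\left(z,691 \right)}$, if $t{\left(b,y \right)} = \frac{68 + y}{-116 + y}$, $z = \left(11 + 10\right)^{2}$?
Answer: $- \frac{242358}{25} \approx -9694.3$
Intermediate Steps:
$z = 441$ ($z = 21^{2} = 441$)
$t{\left(b,y \right)} = \frac{68 + y}{-116 + y}$
$-9693 - t{\left(z,691 \right)} = -9693 - \frac{68 + 691}{-116 + 691} = -9693 - \frac{1}{575} \cdot 759 = -9693 - \frac{33}{25} = - \frac{242358}{25}$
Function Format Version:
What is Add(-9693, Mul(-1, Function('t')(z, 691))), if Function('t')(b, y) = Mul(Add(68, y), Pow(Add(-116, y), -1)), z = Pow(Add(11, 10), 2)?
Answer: Rational(-242358, 25) ≈ -9694.3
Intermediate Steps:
z = 441 (z = Pow(21, 2) = 441)
Function('t')(b, y) = Mul(Pow(Add(-116, y), -1), Add(68, y))
Add(-9693, Mul(-1, Function('t')(z, 691))) = Add(-9693, Mul(-1, Mul(Pow(Add(-116, 691), -1), Add(68, 691)))) = Add(-9693, Mul(-1, Mul(Pow(575, -1), 759))) = Add(-9693, Mul(-1, Mul(Rational(1, 575), 759))) = Add(-9693, Mul(-1, Rational(33, 25))) = Add(-9693, Rational(-33, 25)) = Rational(-242358, 25)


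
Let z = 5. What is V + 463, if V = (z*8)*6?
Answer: 703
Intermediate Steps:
V = 240 (V = (5*8)*6 = 40*6 = 240)
V + 463 = 240 + 463 = 703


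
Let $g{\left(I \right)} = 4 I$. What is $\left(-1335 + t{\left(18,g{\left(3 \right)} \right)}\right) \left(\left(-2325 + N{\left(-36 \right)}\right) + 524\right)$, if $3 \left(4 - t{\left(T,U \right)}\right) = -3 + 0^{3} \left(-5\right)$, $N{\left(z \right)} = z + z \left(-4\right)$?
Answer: $2251690$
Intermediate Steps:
$N{\left(z \right)} = - 3 z$ ($N{\left(z \right)} = z - 4 z = - 3 z$)
$t{\left(T,U \right)} = 5$ ($t{\left(T,U \right)} = 4 - \frac{-3 + 0^{3} \left(-5\right)}{3} = 4 - \frac{-3 + 0 \left(-5\right)}{3} = 4 - \frac{-3 + 0}{3} = 4 - -1 = 4 + 1 = 5$)
$\left(-1335 + t{\left(18,g{\left(3 \right)} \right)}\right) \left(\left(-2325 + N{\left(-36 \right)}\right) + 524\right) = \left(-1335 + 5\right) \left(\left(-2325 - -108\right) + 524\right) = - 1330 \left(\left(-2325 + 108\right) + 524\right) = - 1330 \left(-2217 + 524\right) = \left(-1330\right) \left(-1693\right) = 2251690$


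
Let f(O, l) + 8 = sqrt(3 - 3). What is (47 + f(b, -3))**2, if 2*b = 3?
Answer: 1521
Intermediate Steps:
b = 3/2 (b = (1/2)*3 = 3/2 ≈ 1.5000)
f(O, l) = -8 (f(O, l) = -8 + sqrt(3 - 3) = -8 + sqrt(0) = -8 + 0 = -8)
(47 + f(b, -3))**2 = (47 - 8)**2 = 39**2 = 1521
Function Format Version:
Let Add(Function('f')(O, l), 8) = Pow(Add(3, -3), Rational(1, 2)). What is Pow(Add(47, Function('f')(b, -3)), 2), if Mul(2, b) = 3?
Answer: 1521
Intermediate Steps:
b = Rational(3, 2) (b = Mul(Rational(1, 2), 3) = Rational(3, 2) ≈ 1.5000)
Function('f')(O, l) = -8 (Function('f')(O, l) = Add(-8, Pow(Add(3, -3), Rational(1, 2))) = Add(-8, Pow(0, Rational(1, 2))) = Add(-8, 0) = -8)
Pow(Add(47, Function('f')(b, -3)), 2) = Pow(Add(47, -8), 2) = Pow(39, 2) = 1521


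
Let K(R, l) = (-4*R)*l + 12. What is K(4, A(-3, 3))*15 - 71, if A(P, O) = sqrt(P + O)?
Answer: 109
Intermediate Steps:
A(P, O) = sqrt(O + P)
K(R, l) = 12 - 4*R*l (K(R, l) = -4*R*l + 12 = 12 - 4*R*l)
K(4, A(-3, 3))*15 - 71 = (12 - 4*4*sqrt(3 - 3))*15 - 71 = (12 - 4*4*sqrt(0))*15 - 71 = (12 - 4*4*0)*15 - 71 = (12 + 0)*15 - 71 = 12*15 - 71 = 180 - 71 = 109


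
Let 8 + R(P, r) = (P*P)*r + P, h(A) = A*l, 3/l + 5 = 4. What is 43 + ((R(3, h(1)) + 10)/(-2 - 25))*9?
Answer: 151/3 ≈ 50.333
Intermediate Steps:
l = -3 (l = 3/(-5 + 4) = 3/(-1) = 3*(-1) = -3)
h(A) = -3*A (h(A) = A*(-3) = -3*A)
R(P, r) = -8 + P + r*P² (R(P, r) = -8 + ((P*P)*r + P) = -8 + (P²*r + P) = -8 + (r*P² + P) = -8 + (P + r*P²) = -8 + P + r*P²)
43 + ((R(3, h(1)) + 10)/(-2 - 25))*9 = 43 + (((-8 + 3 - 3*1*3²) + 10)/(-2 - 25))*9 = 43 + (((-8 + 3 - 3*9) + 10)/(-27))*9 = 43 + (((-8 + 3 - 27) + 10)*(-1/27))*9 = 43 + ((-32 + 10)*(-1/27))*9 = 43 - 22*(-1/27)*9 = 43 + (22/27)*9 = 43 + 22/3 = 151/3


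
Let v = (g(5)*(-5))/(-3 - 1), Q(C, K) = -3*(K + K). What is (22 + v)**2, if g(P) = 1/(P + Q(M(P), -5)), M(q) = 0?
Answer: 380689/784 ≈ 485.57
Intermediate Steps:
Q(C, K) = -6*K
g(P) = 1/(30 + P) (g(P) = 1/(P - 6*(-5)) = 1/(P + 30) = 1/(30 + P))
v = 1/28 (v = (-5/(30 + 5))/(-3 - 1) = (-5/35)/(-4) = ((1/35)*(-5))*(-1/4) = -1/7*(-1/4) = 1/28 ≈ 0.035714)
(22 + v)**2 = (22 + 1/28)**2 = (617/28)**2 = 380689/784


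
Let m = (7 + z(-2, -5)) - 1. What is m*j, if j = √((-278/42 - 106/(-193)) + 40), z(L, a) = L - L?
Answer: 2*√557364507/1351 ≈ 34.950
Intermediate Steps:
z(L, a) = 0
j = √557364507/4053 (j = √((-278*1/42 - 106*(-1/193)) + 40) = √((-139/21 + 106/193) + 40) = √(-24601/4053 + 40) = √(137519/4053) = √557364507/4053 ≈ 5.8250)
m = 6 (m = (7 + 0) - 1 = 7 - 1 = 6)
m*j = 6*(√557364507/4053) = 2*√557364507/1351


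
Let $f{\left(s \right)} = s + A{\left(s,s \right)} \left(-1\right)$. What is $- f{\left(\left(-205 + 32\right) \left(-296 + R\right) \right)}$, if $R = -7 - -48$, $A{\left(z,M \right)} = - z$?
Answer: $-88230$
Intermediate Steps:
$R = 41$ ($R = -7 + 48 = 41$)
$f{\left(s \right)} = 2 s$ ($f{\left(s \right)} = s + - s \left(-1\right) = s + s = 2 s$)
$- f{\left(\left(-205 + 32\right) \left(-296 + R\right) \right)} = - 2 \left(-205 + 32\right) \left(-296 + 41\right) = - 2 \left(\left(-173\right) \left(-255\right)\right) = - 2 \cdot 44115 = \left(-1\right) 88230 = -88230$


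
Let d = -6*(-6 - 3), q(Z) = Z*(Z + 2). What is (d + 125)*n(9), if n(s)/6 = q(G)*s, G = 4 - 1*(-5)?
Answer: 956934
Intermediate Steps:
G = 9 (G = 4 + 5 = 9)
q(Z) = Z*(2 + Z)
d = 54 (d = -6*(-9) = 54)
n(s) = 594*s (n(s) = 6*((9*(2 + 9))*s) = 6*((9*11)*s) = 6*(99*s) = 594*s)
(d + 125)*n(9) = (54 + 125)*(594*9) = 179*5346 = 956934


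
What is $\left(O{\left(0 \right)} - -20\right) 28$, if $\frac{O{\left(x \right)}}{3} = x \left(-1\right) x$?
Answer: $560$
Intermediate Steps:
$O{\left(x \right)} = - 3 x^{2}$ ($O{\left(x \right)} = 3 x \left(-1\right) x = 3 - x x = 3 \left(- x^{2}\right) = - 3 x^{2}$)
$\left(O{\left(0 \right)} - -20\right) 28 = \left(- 3 \cdot 0^{2} - -20\right) 28 = \left(\left(-3\right) 0 + 20\right) 28 = \left(0 + 20\right) 28 = 20 \cdot 28 = 560$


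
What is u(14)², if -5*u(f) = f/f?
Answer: 1/25 ≈ 0.040000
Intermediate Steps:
u(f) = -⅕ (u(f) = -f/(5*f) = -⅕*1 = -⅕)
u(14)² = (-⅕)² = 1/25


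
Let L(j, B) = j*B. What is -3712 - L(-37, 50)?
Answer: -1862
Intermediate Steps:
L(j, B) = B*j
-3712 - L(-37, 50) = -3712 - 50*(-37) = -3712 - 1*(-1850) = -3712 + 1850 = -1862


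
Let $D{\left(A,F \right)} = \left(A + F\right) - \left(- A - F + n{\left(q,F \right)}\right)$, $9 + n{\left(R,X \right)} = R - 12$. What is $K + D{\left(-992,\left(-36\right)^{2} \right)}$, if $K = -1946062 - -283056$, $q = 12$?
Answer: $-1662389$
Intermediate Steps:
$n{\left(R,X \right)} = -21 + R$ ($n{\left(R,X \right)} = -9 + \left(R - 12\right) = -9 + \left(-12 + R\right) = -21 + R$)
$D{\left(A,F \right)} = 9 + 2 A + 2 F$ ($D{\left(A,F \right)} = \left(A + F\right) - \left(-9 - A - F\right) = \left(A + F\right) + \left(\left(A + F\right) + 9\right) = \left(A + F\right) + \left(9 + A + F\right) = 9 + 2 A + 2 F$)
$K = -1663006$ ($K = -1946062 + 283056 = -1663006$)
$K + D{\left(-992,\left(-36\right)^{2} \right)} = -1663006 + \left(9 + 2 \left(-992\right) + 2 \left(-36\right)^{2}\right) = -1663006 + \left(9 - 1984 + 2 \cdot 1296\right) = -1663006 + \left(9 - 1984 + 2592\right) = -1663006 + 617 = -1662389$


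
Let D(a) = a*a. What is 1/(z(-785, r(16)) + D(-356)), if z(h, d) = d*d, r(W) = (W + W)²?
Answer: 1/1175312 ≈ 8.5084e-7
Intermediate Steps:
r(W) = 4*W² (r(W) = (2*W)² = 4*W²)
D(a) = a²
z(h, d) = d²
1/(z(-785, r(16)) + D(-356)) = 1/((4*16²)² + (-356)²) = 1/((4*256)² + 126736) = 1/(1024² + 126736) = 1/(1048576 + 126736) = 1/1175312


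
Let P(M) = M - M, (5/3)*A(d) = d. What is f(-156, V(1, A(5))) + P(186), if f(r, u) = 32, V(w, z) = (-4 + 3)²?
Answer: 32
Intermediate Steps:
A(d) = 3*d/5
P(M) = 0
V(w, z) = 1 (V(w, z) = (-1)² = 1)
f(-156, V(1, A(5))) + P(186) = 32 + 0 = 32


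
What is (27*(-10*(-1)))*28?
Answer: 7560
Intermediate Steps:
(27*(-10*(-1)))*28 = (27*10)*28 = 270*28 = 7560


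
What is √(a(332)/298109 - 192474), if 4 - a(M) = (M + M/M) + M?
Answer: I*√17104967460769643/298109 ≈ 438.72*I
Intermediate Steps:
a(M) = 3 - 2*M (a(M) = 4 - ((M + M/M) + M) = 4 - ((M + 1) + M) = 4 - ((1 + M) + M) = 4 - (1 + 2*M) = 4 + (-1 - 2*M) = 3 - 2*M)
√(a(332)/298109 - 192474) = √((3 - 2*332)/298109 - 192474) = √((3 - 664)*(1/298109) - 192474) = √(-661*1/298109 - 192474) = √(-661/298109 - 192474) = √(-57378232327/298109) = I*√17104967460769643/298109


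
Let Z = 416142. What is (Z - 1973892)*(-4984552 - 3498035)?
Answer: 13213749899250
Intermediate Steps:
(Z - 1973892)*(-4984552 - 3498035) = (416142 - 1973892)*(-4984552 - 3498035) = -1557750*(-8482587) = 13213749899250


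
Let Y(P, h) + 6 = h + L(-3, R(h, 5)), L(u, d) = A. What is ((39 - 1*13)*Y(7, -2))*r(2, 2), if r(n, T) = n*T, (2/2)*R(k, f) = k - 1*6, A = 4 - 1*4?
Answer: -832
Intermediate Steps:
A = 0 (A = 4 - 4 = 0)
R(k, f) = -6 + k (R(k, f) = k - 1*6 = k - 6 = -6 + k)
L(u, d) = 0
r(n, T) = T*n
Y(P, h) = -6 + h (Y(P, h) = -6 + (h + 0) = -6 + h)
((39 - 1*13)*Y(7, -2))*r(2, 2) = ((39 - 1*13)*(-6 - 2))*(2*2) = ((39 - 13)*(-8))*4 = (26*(-8))*4 = -208*4 = -832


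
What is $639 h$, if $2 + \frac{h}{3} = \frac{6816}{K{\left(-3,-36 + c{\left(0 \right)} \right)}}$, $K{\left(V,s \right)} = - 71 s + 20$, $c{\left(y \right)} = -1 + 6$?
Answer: $\frac{4550958}{2221} \approx 2049.1$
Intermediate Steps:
$c{\left(y \right)} = 5$
$K{\left(V,s \right)} = 20 - 71 s$
$h = \frac{7122}{2221}$ ($h = -6 + 3 \frac{6816}{20 - 71 \left(-36 + 5\right)} = -6 + 3 \frac{6816}{20 - -2201} = -6 + 3 \frac{6816}{20 + 2201} = -6 + 3 \cdot \frac{6816}{2221} = -6 + \frac{20448}{2221} = \frac{7122}{2221} \approx 3.2067$)
$639 h = 639 \cdot \frac{7122}{2221} = \frac{4550958}{2221}$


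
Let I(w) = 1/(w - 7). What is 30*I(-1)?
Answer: -15/4 ≈ -3.7500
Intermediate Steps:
I(w) = 1/(-7 + w)
30*I(-1) = 30/(-7 - 1) = 30/(-8) = 30*(-1/8) = -15/4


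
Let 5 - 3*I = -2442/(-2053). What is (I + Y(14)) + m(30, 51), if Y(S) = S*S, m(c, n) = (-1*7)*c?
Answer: -78403/6159 ≈ -12.730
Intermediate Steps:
m(c, n) = -7*c
Y(S) = S²
I = 7823/6159 (I = 5/3 - (-814)/(-2053) = 5/3 - (-814)*(-1)/2053 = 5/3 - ⅓*2442/2053 = 5/3 - 814/2053 = 7823/6159 ≈ 1.2702)
(I + Y(14)) + m(30, 51) = (7823/6159 + 14²) - 7*30 = (7823/6159 + 196) - 210 = 1214987/6159 - 210 = -78403/6159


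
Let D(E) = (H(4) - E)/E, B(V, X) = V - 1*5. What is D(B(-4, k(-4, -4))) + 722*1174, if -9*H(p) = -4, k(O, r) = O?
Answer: 68657783/81 ≈ 8.4763e+5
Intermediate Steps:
H(p) = 4/9 (H(p) = -1/9*(-4) = 4/9)
B(V, X) = -5 + V (B(V, X) = V - 5 = -5 + V)
D(E) = (4/9 - E)/E
D(B(-4, k(-4, -4))) + 722*1174 = (4/9 - (-5 - 4))/(-5 - 4) + 722*1174 = (4/9 - 1*(-9))/(-9) + 847628 = -(4/9 + 9)/9 + 847628 = -1/9*85/9 + 847628 = -85/81 + 847628 = 68657783/81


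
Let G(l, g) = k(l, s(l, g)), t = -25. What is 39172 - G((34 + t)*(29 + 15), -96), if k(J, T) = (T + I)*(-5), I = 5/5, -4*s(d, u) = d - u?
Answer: 38562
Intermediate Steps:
s(d, u) = -d/4 + u/4 (s(d, u) = -(d - u)/4 = -d/4 + u/4)
I = 1 (I = 5*(⅕) = 1)
k(J, T) = -5 - 5*T (k(J, T) = (T + 1)*(-5) = (1 + T)*(-5) = -5 - 5*T)
G(l, g) = -5 - 5*g/4 + 5*l/4 (G(l, g) = -5 - 5*(-l/4 + g/4) = -5 + (-5*g/4 + 5*l/4) = -5 - 5*g/4 + 5*l/4)
39172 - G((34 + t)*(29 + 15), -96) = 39172 - (-5 - 5/4*(-96) + 5*((34 - 25)*(29 + 15))/4) = 39172 - (-5 + 120 + 5*(9*44)/4) = 39172 - (-5 + 120 + (5/4)*396) = 39172 - (-5 + 120 + 495) = 39172 - 1*610 = 39172 - 610 = 38562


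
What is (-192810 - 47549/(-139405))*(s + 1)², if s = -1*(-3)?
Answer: -430058088016/139405 ≈ -3.0850e+6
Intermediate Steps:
s = 3
(-192810 - 47549/(-139405))*(s + 1)² = (-192810 - 47549/(-139405))*(3 + 1)² = (-192810 - 47549*(-1)/139405)*4² = (-192810 - 1*(-47549/139405))*16 = (-192810 + 47549/139405)*16 = -26878630501/139405*16 = -430058088016/139405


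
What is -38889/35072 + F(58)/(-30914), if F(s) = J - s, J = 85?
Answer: -601580745/542107904 ≈ -1.1097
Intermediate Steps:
F(s) = 85 - s
-38889/35072 + F(58)/(-30914) = -38889/35072 + (85 - 1*58)/(-30914) = -38889*1/35072 + (85 - 58)*(-1/30914) = -38889/35072 + 27*(-1/30914) = -38889/35072 - 27/30914 = -601580745/542107904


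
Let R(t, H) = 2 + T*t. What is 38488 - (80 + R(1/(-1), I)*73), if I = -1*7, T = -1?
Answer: 38189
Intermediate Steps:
I = -7
R(t, H) = 2 - t
38488 - (80 + R(1/(-1), I)*73) = 38488 - (80 + (2 - 1/(-1))*73) = 38488 - (80 + (2 - 1*(-1))*73) = 38488 - (80 + (2 + 1)*73) = 38488 - (80 + 3*73) = 38488 - (80 + 219) = 38488 - 1*299 = 38488 - 299 = 38189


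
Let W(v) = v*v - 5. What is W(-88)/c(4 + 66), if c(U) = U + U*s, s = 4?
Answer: 7739/350 ≈ 22.111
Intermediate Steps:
c(U) = 5*U (c(U) = U + U*4 = U + 4*U = 5*U)
W(v) = -5 + v² (W(v) = v² - 5 = -5 + v²)
W(-88)/c(4 + 66) = (-5 + (-88)²)/((5*(4 + 66))) = (-5 + 7744)/((5*70)) = 7739/350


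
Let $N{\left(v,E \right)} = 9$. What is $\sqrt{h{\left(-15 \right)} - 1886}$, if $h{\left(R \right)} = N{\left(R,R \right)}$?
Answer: $i \sqrt{1877} \approx 43.324 i$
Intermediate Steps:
$h{\left(R \right)} = 9$
$\sqrt{h{\left(-15 \right)} - 1886} = \sqrt{9 - 1886} = \sqrt{-1877} = i \sqrt{1877}$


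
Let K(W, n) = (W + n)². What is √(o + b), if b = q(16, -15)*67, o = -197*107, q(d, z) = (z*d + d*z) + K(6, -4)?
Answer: I*√52971 ≈ 230.15*I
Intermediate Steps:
q(d, z) = 4 + 2*d*z (q(d, z) = (z*d + d*z) + (6 - 4)² = (d*z + d*z) + 2² = 2*d*z + 4 = 4 + 2*d*z)
o = -21079
b = -31892 (b = (4 + 2*16*(-15))*67 = (4 - 480)*67 = -476*67 = -31892)
√(o + b) = √(-21079 - 31892) = √(-52971) = I*√52971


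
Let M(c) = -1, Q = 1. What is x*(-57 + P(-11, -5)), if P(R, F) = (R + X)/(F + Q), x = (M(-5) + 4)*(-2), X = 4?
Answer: 663/2 ≈ 331.50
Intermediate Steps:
x = -6 (x = (-1 + 4)*(-2) = 3*(-2) = -6)
P(R, F) = (4 + R)/(1 + F) (P(R, F) = (R + 4)/(F + 1) = (4 + R)/(1 + F))
x*(-57 + P(-11, -5)) = -6*(-57 + (4 - 11)/(1 - 5)) = -6*(-57 - 7/(-4)) = -6*(-57 - 1/4*(-7)) = -6*(-57 + 7/4) = -6*(-221/4) = 663/2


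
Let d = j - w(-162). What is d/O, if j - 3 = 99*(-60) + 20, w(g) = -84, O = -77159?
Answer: 307/4061 ≈ 0.075597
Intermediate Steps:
j = -5917 (j = 3 + (99*(-60) + 20) = 3 + (-5940 + 20) = 3 - 5920 = -5917)
d = -5833 (d = -5917 - 1*(-84) = -5917 + 84 = -5833)
d/O = -5833/(-77159) = -5833*(-1/77159) = 307/4061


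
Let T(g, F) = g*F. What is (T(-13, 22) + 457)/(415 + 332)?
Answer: 19/83 ≈ 0.22892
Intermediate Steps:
T(g, F) = F*g
(T(-13, 22) + 457)/(415 + 332) = (22*(-13) + 457)/(415 + 332) = (-286 + 457)/747 = 171*(1/747) = 19/83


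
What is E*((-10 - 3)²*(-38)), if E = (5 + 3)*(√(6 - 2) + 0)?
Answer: -102752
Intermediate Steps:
E = 16 (E = 8*(√4 + 0) = 8*(2 + 0) = 8*2 = 16)
E*((-10 - 3)²*(-38)) = 16*((-10 - 3)²*(-38)) = 16*((-13)²*(-38)) = 16*(169*(-38)) = 16*(-6422) = -102752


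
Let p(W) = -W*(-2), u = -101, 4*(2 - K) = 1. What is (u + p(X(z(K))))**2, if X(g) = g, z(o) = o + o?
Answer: 8836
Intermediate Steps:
K = 7/4 (K = 2 - 1/4*1 = 2 - 1/4 = 7/4 ≈ 1.7500)
z(o) = 2*o
p(W) = 2*W
(u + p(X(z(K))))**2 = (-101 + 2*(2*(7/4)))**2 = (-101 + 2*(7/2))**2 = (-101 + 7)**2 = (-94)**2 = 8836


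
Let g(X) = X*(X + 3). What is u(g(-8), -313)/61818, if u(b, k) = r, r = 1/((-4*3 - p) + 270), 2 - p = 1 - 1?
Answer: 1/15825408 ≈ 6.3190e-8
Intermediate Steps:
g(X) = X*(3 + X)
p = 2 (p = 2 - (1 - 1) = 2 - 1*0 = 2 + 0 = 2)
r = 1/256 (r = 1/((-4*3 - 1*2) + 270) = 1/((-12 - 2) + 270) = 1/(-14 + 270) = 1/256 ≈ 0.0039063)
u(b, k) = 1/256
u(g(-8), -313)/61818 = (1/256)/61818 = (1/256)*(1/61818) = 1/15825408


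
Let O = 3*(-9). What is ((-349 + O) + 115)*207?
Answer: -54027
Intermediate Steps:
O = -27
((-349 + O) + 115)*207 = ((-349 - 27) + 115)*207 = (-376 + 115)*207 = -261*207 = -54027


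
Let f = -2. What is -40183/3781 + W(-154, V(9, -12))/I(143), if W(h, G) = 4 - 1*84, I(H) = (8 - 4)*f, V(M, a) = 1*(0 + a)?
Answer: -2373/3781 ≈ -0.62761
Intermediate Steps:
V(M, a) = a (V(M, a) = 1*a = a)
I(H) = -8 (I(H) = (8 - 4)*(-2) = 4*(-2) = -8)
W(h, G) = -80 (W(h, G) = 4 - 84 = -80)
-40183/3781 + W(-154, V(9, -12))/I(143) = -40183/3781 - 80/(-8) = -40183*1/3781 - 80*(-1/8) = -40183/3781 + 10 = -2373/3781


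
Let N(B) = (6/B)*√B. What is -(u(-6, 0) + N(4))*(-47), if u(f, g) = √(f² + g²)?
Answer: 423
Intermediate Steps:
N(B) = 6/√B
-(u(-6, 0) + N(4))*(-47) = -(√((-6)² + 0²) + 6/√4)*(-47) = -(√(36 + 0) + 6*(½))*(-47) = -(√36 + 3)*(-47) = -(6 + 3)*(-47) = -9*(-47) = -1*(-423) = 423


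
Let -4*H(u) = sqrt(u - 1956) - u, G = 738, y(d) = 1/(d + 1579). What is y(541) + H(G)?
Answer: 391141/2120 - I*sqrt(1218)/4 ≈ 184.5 - 8.725*I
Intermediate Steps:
y(d) = 1/(1579 + d)
H(u) = -sqrt(-1956 + u)/4 + u/4 (H(u) = -(sqrt(u - 1956) - u)/4 = -(sqrt(-1956 + u) - u)/4 = -sqrt(-1956 + u)/4 + u/4)
y(541) + H(G) = 1/(1579 + 541) + (-sqrt(-1956 + 738)/4 + (1/4)*738) = 1/2120 + (-I*sqrt(1218)/4 + 369/2) = 1/2120 + (369/2 - I*sqrt(1218)/4) = 391141/2120 - I*sqrt(1218)/4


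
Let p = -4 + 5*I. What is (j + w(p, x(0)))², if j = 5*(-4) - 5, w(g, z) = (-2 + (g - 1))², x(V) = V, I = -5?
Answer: 998001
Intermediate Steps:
p = -29 (p = -4 + 5*(-5) = -4 - 25 = -29)
w(g, z) = (-3 + g)² (w(g, z) = (-2 + (-1 + g))² = (-3 + g)²)
j = -25 (j = -20 - 5 = -25)
(j + w(p, x(0)))² = (-25 + (-3 - 29)²)² = (-25 + (-32)²)² = (-25 + 1024)² = 999² = 998001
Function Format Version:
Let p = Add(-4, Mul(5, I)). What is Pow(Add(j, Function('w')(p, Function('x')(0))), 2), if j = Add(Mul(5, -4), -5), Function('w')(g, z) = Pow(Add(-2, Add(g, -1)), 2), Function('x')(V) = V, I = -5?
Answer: 998001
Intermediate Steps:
p = -29 (p = Add(-4, Mul(5, -5)) = Add(-4, -25) = -29)
Function('w')(g, z) = Pow(Add(-3, g), 2) (Function('w')(g, z) = Pow(Add(-2, Add(-1, g)), 2) = Pow(Add(-3, g), 2))
j = -25 (j = Add(-20, -5) = -25)
Pow(Add(j, Function('w')(p, Function('x')(0))), 2) = Pow(Add(-25, Pow(Add(-3, -29), 2)), 2) = Pow(Add(-25, Pow(-32, 2)), 2) = Pow(Add(-25, 1024), 2) = Pow(999, 2) = 998001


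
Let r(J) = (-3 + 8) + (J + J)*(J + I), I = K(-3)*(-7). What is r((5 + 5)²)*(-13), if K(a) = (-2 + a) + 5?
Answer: -260065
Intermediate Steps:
K(a) = 3 + a
I = 0 (I = (3 - 3)*(-7) = 0*(-7) = 0)
r(J) = 5 + 2*J² (r(J) = (-3 + 8) + (J + J)*(J + 0) = 5 + (2*J)*J = 5 + 2*J²)
r((5 + 5)²)*(-13) = (5 + 2*((5 + 5)²)²)*(-13) = (5 + 2*(10²)²)*(-13) = (5 + 2*100²)*(-13) = (5 + 2*10000)*(-13) = (5 + 20000)*(-13) = 20005*(-13) = -260065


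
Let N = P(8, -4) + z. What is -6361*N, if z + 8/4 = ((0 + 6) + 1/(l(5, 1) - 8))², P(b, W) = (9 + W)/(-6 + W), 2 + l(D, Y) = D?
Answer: -9904077/50 ≈ -1.9808e+5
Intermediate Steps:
l(D, Y) = -2 + D
P(b, W) = (9 + W)/(-6 + W)
z = 791/25 (z = -2 + ((0 + 6) + 1/((-2 + 5) - 8))² = -2 + (6 + 1/(3 - 8))² = -2 + (6 + 1/(-5))² = -2 + (6 - ⅕)² = -2 + (29/5)² = -2 + 841/25 = 791/25 ≈ 31.640)
N = 1557/50 (N = (9 - 4)/(-6 - 4) + 791/25 = 5/(-10) + 791/25 = -⅒*5 + 791/25 = -½ + 791/25 = 1557/50 ≈ 31.140)
-6361*N = -6361*1557/50 = -9904077/50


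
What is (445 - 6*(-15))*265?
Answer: 141775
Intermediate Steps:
(445 - 6*(-15))*265 = (445 + 90)*265 = 535*265 = 141775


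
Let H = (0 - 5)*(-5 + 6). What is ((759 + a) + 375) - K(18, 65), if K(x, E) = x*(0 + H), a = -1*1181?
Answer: 43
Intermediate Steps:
H = -5 (H = -5*1 = -5)
a = -1181
K(x, E) = -5*x (K(x, E) = x*(0 - 5) = x*(-5) = -5*x)
((759 + a) + 375) - K(18, 65) = ((759 - 1181) + 375) - (-5)*18 = (-422 + 375) - 1*(-90) = -47 + 90 = 43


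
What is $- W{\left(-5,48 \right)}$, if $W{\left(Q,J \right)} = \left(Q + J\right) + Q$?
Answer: $-38$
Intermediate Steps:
$W{\left(Q,J \right)} = J + 2 Q$ ($W{\left(Q,J \right)} = \left(J + Q\right) + Q = J + 2 Q$)
$- W{\left(-5,48 \right)} = - (48 + 2 \left(-5\right)) = - (48 - 10) = \left(-1\right) 38 = -38$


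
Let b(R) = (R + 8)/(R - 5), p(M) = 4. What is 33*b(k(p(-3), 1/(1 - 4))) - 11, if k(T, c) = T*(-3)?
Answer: -55/17 ≈ -3.2353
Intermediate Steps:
k(T, c) = -3*T
b(R) = (8 + R)/(-5 + R)
33*b(k(p(-3), 1/(1 - 4))) - 11 = 33*((8 - 3*4)/(-5 - 3*4)) - 11 = 33*((8 - 12)/(-5 - 12)) - 11 = 33*(-4/(-17)) - 11 = 33*(-1/17*(-4)) - 11 = 33*(4/17) - 11 = 132/17 - 11 = -55/17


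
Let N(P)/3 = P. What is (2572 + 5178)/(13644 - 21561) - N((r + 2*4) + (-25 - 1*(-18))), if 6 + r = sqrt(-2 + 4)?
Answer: 111005/7917 - 3*sqrt(2) ≈ 9.7785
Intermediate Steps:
r = -6 + sqrt(2) (r = -6 + sqrt(-2 + 4) = -6 + sqrt(2) ≈ -4.5858)
N(P) = 3*P
(2572 + 5178)/(13644 - 21561) - N((r + 2*4) + (-25 - 1*(-18))) = (2572 + 5178)/(13644 - 21561) - 3*(((-6 + sqrt(2)) + 2*4) + (-25 - 1*(-18))) = 7750/(-7917) - 3*(((-6 + sqrt(2)) + 8) + (-25 + 18)) = 7750*(-1/7917) - 3*((2 + sqrt(2)) - 7) = -7750/7917 - 3*(-5 + sqrt(2)) = -7750/7917 - (-15 + 3*sqrt(2)) = -7750/7917 + (15 - 3*sqrt(2)) = 111005/7917 - 3*sqrt(2)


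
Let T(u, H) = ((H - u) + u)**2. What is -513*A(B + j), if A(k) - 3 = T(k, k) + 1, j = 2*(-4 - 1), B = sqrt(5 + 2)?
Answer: -56943 + 10260*sqrt(7) ≈ -29798.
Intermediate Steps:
T(u, H) = H**2
B = sqrt(7) ≈ 2.6458
j = -10 (j = 2*(-5) = -10)
A(k) = 4 + k**2 (A(k) = 3 + (k**2 + 1) = 3 + (1 + k**2) = 4 + k**2)
-513*A(B + j) = -513*(4 + (sqrt(7) - 10)**2) = -513*(4 + (-10 + sqrt(7))**2) = -2052 - 513*(-10 + sqrt(7))**2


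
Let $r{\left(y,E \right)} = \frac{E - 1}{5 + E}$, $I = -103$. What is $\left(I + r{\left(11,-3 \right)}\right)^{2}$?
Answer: $11025$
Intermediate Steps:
$r{\left(y,E \right)} = \frac{-1 + E}{5 + E}$
$\left(I + r{\left(11,-3 \right)}\right)^{2} = \left(-103 + \frac{-1 - 3}{5 - 3}\right)^{2} = \left(-103 + \frac{1}{2} \left(-4\right)\right)^{2} = \left(-103 - 2\right)^{2} = \left(-105\right)^{2} = 11025$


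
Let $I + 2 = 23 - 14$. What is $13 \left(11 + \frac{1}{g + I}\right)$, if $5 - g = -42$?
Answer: $\frac{7735}{54} \approx 143.24$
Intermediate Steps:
$g = 47$ ($g = 5 - -42 = 5 + 42 = 47$)
$I = 7$ ($I = -2 + \left(23 - 14\right) = -2 + 9 = 7$)
$13 \left(11 + \frac{1}{g + I}\right) = 13 \left(11 + \frac{1}{47 + 7}\right) = 13 \left(11 + \frac{1}{54}\right) = 13 \cdot \frac{595}{54} = \frac{7735}{54}$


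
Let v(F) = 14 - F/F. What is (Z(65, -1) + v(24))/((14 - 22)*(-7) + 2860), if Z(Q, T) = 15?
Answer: 7/729 ≈ 0.0096022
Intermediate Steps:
v(F) = 13 (v(F) = 14 - 1*1 = 14 - 1 = 13)
(Z(65, -1) + v(24))/((14 - 22)*(-7) + 2860) = (15 + 13)/((14 - 22)*(-7) + 2860) = 28/(-8*(-7) + 2860) = 28/(56 + 2860) = 28/2916 = 28*(1/2916) = 7/729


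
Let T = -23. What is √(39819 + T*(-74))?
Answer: √41521 ≈ 203.77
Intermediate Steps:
√(39819 + T*(-74)) = √(39819 - 23*(-74)) = √(39819 + 1702) = √41521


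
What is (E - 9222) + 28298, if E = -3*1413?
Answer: 14837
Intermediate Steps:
E = -4239
(E - 9222) + 28298 = (-4239 - 9222) + 28298 = -13461 + 28298 = 14837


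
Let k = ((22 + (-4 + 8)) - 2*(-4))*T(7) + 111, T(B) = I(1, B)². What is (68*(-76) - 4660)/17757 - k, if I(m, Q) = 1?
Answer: -287177/1973 ≈ -145.55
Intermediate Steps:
T(B) = 1 (T(B) = 1² = 1)
k = 145 (k = ((22 + (-4 + 8)) - 2*(-4))*1 + 111 = ((22 + 4) + 8)*1 + 111 = (26 + 8)*1 + 111 = 34*1 + 111 = 34 + 111 = 145)
(68*(-76) - 4660)/17757 - k = (68*(-76) - 4660)/17757 - 1*145 = (-5168 - 4660)*(1/17757) - 145 = -9828*1/17757 - 145 = -1092/1973 - 145 = -287177/1973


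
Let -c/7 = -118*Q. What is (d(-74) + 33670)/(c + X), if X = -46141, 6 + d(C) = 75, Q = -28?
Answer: -33739/69269 ≈ -0.48707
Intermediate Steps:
d(C) = 69 (d(C) = -6 + 75 = 69)
c = -23128 (c = -(-826)*(-28) = -7*3304 = -23128)
(d(-74) + 33670)/(c + X) = (69 + 33670)/(-23128 - 46141) = 33739/(-69269) = 33739*(-1/69269) = -33739/69269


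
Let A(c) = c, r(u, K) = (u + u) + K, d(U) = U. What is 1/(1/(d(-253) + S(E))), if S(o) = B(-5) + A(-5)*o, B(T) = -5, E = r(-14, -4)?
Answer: -98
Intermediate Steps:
r(u, K) = K + 2*u (r(u, K) = 2*u + K = K + 2*u)
E = -32 (E = -4 + 2*(-14) = -4 - 28 = -32)
S(o) = -5 - 5*o
1/(1/(d(-253) + S(E))) = 1/(1/(-253 + (-5 - 5*(-32)))) = 1/(1/(-253 + (-5 + 160))) = 1/(1/(-253 + 155)) = 1/(1/(-98)) = 1/(-1/98) = -98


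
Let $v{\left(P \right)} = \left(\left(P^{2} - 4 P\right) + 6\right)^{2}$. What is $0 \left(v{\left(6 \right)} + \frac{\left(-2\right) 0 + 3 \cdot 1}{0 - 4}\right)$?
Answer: $0$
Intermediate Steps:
$v{\left(P \right)} = \left(6 + P^{2} - 4 P\right)^{2}$
$0 \left(v{\left(6 \right)} + \frac{\left(-2\right) 0 + 3 \cdot 1}{0 - 4}\right) = 0 \left(\left(6 + 6^{2} - 24\right)^{2} + \frac{\left(-2\right) 0 + 3 \cdot 1}{0 - 4}\right) = 0 \left(\left(6 + 36 - 24\right)^{2} + \frac{0 + 3}{-4}\right) = 0 \left(18^{2} + 3 \left(- \frac{1}{4}\right)\right) = 0 \left(324 - \frac{3}{4}\right) = 0 \cdot \frac{1293}{4} = 0$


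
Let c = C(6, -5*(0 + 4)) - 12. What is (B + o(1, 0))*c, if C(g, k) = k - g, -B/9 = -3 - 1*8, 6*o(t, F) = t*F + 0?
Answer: -3762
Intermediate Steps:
o(t, F) = F*t/6 (o(t, F) = (t*F + 0)/6 = (F*t + 0)/6 = (F*t)/6 = F*t/6)
B = 99 (B = -9*(-3 - 1*8) = -9*(-3 - 8) = -9*(-11) = 99)
c = -38 (c = (-5*(0 + 4) - 1*6) - 12 = (-5*4 - 6) - 12 = (-20 - 6) - 12 = -26 - 12 = -38)
(B + o(1, 0))*c = (99 + (1/6)*0*1)*(-38) = (99 + 0)*(-38) = 99*(-38) = -3762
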